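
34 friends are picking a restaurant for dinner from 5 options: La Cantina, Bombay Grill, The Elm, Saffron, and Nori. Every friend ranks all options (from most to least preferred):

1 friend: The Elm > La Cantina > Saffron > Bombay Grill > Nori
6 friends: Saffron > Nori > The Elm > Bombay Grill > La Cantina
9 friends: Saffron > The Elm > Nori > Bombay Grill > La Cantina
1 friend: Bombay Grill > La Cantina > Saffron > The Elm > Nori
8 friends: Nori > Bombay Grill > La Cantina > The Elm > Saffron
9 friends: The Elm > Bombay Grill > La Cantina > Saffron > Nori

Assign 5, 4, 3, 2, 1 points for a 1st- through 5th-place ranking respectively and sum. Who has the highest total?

The Elm

La Cantina: 1·4 + 6·1 + 9·1 + 1·4 + 8·3 + 9·3 = 74
Bombay Grill: 1·2 + 6·2 + 9·2 + 1·5 + 8·4 + 9·4 = 105
The Elm: 1·5 + 6·3 + 9·4 + 1·2 + 8·2 + 9·5 = 122
Saffron: 1·3 + 6·5 + 9·5 + 1·3 + 8·1 + 9·2 = 107
Nori: 1·1 + 6·4 + 9·3 + 1·1 + 8·5 + 9·1 = 102
The Elm has the highest Borda score (122).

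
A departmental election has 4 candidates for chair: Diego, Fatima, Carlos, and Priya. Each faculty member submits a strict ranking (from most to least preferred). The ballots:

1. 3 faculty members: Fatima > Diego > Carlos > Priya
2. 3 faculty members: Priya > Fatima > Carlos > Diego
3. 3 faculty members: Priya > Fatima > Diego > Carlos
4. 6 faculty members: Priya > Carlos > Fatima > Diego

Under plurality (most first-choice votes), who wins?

Priya

First-place votes: Diego 0, Fatima 3, Carlos 0, Priya 12.
Priya has the most first-place votes.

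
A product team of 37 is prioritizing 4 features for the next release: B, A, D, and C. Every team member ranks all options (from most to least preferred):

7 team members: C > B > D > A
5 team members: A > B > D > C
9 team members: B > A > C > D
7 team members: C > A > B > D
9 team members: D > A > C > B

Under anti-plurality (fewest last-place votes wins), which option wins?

C

Last-place votes: B 9, A 7, D 16, C 5.
C is ranked last by the fewest voters, so C wins.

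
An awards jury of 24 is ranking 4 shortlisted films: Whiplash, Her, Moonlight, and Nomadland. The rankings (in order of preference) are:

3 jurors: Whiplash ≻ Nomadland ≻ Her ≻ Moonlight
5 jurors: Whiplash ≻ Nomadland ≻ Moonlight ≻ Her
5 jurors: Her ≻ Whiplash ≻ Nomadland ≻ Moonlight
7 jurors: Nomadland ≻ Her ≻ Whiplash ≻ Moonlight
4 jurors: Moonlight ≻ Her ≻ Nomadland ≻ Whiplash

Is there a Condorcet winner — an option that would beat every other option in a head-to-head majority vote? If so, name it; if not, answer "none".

Checking pairwise contests:
Her beats Whiplash 16–8.
Nomadland beats Her 15–9.
Whiplash beats Moonlight 20–4.
Whiplash beats Nomadland 13–11.
Every option loses at least one head-to-head, so there is no Condorcet winner.

none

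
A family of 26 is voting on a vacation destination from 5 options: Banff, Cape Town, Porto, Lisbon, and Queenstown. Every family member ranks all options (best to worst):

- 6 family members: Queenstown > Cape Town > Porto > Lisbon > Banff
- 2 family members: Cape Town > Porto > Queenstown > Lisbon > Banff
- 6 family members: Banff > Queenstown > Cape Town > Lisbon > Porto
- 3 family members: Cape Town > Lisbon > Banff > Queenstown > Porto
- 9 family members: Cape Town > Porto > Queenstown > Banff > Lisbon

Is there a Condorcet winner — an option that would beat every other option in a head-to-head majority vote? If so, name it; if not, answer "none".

Cape Town vs Banff: 20–6 for Cape Town.
Cape Town vs Porto: 26–0 for Cape Town.
Cape Town vs Lisbon: 26–0 for Cape Town.
Cape Town vs Queenstown: 14–12 for Cape Town.
Cape Town beats every other option head-to-head.

Cape Town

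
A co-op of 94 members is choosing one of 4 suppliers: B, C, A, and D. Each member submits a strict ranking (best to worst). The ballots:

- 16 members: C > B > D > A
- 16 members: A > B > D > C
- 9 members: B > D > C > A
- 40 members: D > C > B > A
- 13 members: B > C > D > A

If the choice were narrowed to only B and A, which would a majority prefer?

Voters preferring B to A: 78; preferring A to B: 16.
B wins the head-to-head.

B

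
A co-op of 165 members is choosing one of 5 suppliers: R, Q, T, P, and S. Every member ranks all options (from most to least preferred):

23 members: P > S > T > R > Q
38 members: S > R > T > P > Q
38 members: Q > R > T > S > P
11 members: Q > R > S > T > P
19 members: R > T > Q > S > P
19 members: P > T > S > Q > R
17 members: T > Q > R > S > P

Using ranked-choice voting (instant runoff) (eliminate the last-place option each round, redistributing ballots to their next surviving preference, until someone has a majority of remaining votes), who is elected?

Q

Round 1: R 19, Q 49, T 17, P 42, S 38. Eliminate T.
Round 2: R 19, Q 66, P 42, S 38. Eliminate R.
Round 3: Q 85, P 42, S 38. Q has a majority.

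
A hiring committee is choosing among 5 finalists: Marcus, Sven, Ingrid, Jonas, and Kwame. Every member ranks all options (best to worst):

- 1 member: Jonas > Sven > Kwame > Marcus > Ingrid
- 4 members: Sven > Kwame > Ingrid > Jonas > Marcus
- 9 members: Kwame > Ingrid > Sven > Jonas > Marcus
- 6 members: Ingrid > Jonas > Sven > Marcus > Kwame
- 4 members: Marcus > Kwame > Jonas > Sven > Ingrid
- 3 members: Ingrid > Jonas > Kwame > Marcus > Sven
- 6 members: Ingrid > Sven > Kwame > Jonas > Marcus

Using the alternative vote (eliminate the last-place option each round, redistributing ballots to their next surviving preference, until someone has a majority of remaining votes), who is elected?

Round 1: Marcus 4, Sven 4, Ingrid 15, Jonas 1, Kwame 9. Eliminate Jonas.
Round 2: Marcus 4, Sven 5, Ingrid 15, Kwame 9. Eliminate Marcus.
Round 3: Sven 5, Ingrid 15, Kwame 13. Eliminate Sven.
Round 4: Ingrid 15, Kwame 18. Kwame has a majority.

Kwame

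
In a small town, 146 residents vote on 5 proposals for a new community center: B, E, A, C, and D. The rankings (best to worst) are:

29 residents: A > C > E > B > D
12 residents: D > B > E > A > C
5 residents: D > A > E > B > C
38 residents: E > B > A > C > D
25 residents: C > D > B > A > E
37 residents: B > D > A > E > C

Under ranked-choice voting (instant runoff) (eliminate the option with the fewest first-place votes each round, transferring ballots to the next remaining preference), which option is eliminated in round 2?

C

Round 1: B 37, E 38, A 29, C 25, D 17. Eliminate D.
Round 2: B 49, E 38, A 34, C 25. Eliminate C.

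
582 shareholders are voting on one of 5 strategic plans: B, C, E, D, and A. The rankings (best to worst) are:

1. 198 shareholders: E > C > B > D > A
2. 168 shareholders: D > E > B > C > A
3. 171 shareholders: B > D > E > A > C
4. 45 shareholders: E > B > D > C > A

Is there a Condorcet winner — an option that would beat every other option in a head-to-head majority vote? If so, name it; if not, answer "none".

none

Checking pairwise contests:
E beats B 411–171.
B beats C 384–198.
D beats E 339–243.
B beats D 414–168.
B beats A 582–0.
Every option loses at least one head-to-head, so there is no Condorcet winner.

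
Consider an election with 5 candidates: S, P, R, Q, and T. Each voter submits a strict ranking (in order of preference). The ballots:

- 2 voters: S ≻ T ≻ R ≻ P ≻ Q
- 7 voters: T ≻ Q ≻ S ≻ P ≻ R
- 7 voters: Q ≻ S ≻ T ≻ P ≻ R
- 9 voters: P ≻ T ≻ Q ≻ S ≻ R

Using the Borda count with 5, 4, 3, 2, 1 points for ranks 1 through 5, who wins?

T

S: 2·5 + 7·3 + 7·4 + 9·2 = 77
P: 2·2 + 7·2 + 7·2 + 9·5 = 77
R: 2·3 + 7·1 + 7·1 + 9·1 = 29
Q: 2·1 + 7·4 + 7·5 + 9·3 = 92
T: 2·4 + 7·5 + 7·3 + 9·4 = 100
T has the highest Borda score (100).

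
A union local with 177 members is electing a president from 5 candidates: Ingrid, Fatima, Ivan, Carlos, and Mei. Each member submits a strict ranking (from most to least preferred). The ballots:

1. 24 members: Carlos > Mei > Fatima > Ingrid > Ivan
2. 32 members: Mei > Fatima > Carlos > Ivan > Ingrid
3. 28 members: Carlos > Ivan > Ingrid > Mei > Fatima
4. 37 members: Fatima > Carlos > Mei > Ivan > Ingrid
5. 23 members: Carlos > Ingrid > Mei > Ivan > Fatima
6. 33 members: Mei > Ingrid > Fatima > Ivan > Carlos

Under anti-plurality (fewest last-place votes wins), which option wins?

Mei

Last-place votes: Ingrid 69, Fatima 51, Ivan 24, Carlos 33, Mei 0.
Mei is ranked last by the fewest voters, so Mei wins.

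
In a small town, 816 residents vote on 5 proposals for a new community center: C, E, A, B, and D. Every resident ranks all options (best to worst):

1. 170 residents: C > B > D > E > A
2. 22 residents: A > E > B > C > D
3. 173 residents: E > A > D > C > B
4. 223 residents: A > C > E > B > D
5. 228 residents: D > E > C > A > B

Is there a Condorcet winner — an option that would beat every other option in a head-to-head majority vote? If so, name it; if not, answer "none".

E

E vs C: 423–393 for E.
E vs A: 571–245 for E.
E vs B: 646–170 for E.
E vs D: 418–398 for E.
E beats every other option head-to-head.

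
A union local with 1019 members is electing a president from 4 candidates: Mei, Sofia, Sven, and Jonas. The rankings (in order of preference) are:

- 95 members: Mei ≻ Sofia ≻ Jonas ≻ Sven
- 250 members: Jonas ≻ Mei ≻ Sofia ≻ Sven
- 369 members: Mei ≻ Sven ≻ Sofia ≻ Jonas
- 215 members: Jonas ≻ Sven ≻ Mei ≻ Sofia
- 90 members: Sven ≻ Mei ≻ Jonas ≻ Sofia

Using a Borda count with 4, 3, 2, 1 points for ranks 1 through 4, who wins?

Mei: 95·4 + 250·3 + 369·4 + 215·2 + 90·3 = 3306
Sofia: 95·3 + 250·2 + 369·2 + 215·1 + 90·1 = 1828
Sven: 95·1 + 250·1 + 369·3 + 215·3 + 90·4 = 2457
Jonas: 95·2 + 250·4 + 369·1 + 215·4 + 90·2 = 2599
Mei has the highest Borda score (3306).

Mei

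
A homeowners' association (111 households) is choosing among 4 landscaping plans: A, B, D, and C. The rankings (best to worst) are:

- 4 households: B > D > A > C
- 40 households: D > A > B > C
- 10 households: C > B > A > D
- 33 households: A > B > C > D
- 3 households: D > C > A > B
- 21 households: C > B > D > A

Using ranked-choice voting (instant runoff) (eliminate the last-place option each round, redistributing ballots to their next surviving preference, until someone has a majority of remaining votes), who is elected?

Round 1: A 33, B 4, D 43, C 31. Eliminate B.
Round 2: A 33, D 47, C 31. Eliminate C.
Round 3: A 43, D 68. D has a majority.

D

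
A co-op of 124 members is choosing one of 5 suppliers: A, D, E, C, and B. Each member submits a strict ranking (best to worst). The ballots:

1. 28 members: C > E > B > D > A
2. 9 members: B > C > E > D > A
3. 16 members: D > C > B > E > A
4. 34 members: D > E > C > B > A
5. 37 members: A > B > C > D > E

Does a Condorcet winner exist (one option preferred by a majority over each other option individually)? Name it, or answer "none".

C vs A: 87–37 for C.
C vs D: 74–50 for C.
C vs E: 90–34 for C.
C vs B: 78–46 for C.
C beats every other option head-to-head.

C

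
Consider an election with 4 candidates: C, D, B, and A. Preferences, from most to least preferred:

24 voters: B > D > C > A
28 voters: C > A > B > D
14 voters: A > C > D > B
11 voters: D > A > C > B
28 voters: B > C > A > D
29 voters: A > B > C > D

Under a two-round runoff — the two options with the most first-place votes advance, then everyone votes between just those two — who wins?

Round 1 first-place votes: C 28, D 11, B 52, A 43.
B and A advance.
Runoff: B is preferred to A by 52 voters; A by 82.
A wins the runoff.

A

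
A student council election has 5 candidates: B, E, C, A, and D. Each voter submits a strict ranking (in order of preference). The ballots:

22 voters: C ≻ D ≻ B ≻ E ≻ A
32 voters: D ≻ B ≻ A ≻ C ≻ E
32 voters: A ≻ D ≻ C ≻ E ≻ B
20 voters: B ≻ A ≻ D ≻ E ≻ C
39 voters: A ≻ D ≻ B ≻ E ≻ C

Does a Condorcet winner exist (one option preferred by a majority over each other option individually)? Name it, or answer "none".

none

Checking pairwise contests:
D beats B 125–20.
B beats E 113–32.
B beats C 91–54.
B beats A 74–71.
A beats D 91–54.
Every option loses at least one head-to-head, so there is no Condorcet winner.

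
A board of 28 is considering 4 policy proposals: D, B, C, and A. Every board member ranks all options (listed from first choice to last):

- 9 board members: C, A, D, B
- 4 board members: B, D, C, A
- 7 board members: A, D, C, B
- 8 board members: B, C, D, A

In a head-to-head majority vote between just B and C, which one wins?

Voters preferring B to C: 12; preferring C to B: 16.
C wins the head-to-head.

C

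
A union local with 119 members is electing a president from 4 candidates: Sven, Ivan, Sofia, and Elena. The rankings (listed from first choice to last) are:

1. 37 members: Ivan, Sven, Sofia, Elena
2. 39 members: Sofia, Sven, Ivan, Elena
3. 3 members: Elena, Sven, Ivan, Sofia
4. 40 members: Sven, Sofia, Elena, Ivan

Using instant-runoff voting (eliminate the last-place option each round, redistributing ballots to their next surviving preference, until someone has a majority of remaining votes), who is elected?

Round 1: Sven 40, Ivan 37, Sofia 39, Elena 3. Eliminate Elena.
Round 2: Sven 43, Ivan 37, Sofia 39. Eliminate Ivan.
Round 3: Sven 80, Sofia 39. Sven has a majority.

Sven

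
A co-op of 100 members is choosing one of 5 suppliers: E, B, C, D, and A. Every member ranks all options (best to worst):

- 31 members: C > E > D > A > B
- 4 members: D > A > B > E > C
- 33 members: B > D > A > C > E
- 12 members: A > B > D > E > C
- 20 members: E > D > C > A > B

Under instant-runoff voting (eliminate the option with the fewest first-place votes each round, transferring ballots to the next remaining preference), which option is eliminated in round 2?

A

Round 1: E 20, B 33, C 31, D 4, A 12. Eliminate D.
Round 2: E 20, B 33, C 31, A 16. Eliminate A.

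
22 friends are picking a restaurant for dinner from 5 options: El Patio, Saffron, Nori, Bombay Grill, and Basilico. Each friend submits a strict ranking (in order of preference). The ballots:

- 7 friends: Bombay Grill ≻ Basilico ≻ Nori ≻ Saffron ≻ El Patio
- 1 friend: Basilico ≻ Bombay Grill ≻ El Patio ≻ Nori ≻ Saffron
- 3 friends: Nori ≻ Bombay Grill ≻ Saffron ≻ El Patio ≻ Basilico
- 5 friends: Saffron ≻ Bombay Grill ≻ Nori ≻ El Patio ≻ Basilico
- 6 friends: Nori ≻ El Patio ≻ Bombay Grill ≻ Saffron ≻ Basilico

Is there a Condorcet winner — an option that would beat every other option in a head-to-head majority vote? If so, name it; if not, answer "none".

Bombay Grill vs El Patio: 16–6 for Bombay Grill.
Bombay Grill vs Saffron: 17–5 for Bombay Grill.
Bombay Grill vs Nori: 13–9 for Bombay Grill.
Bombay Grill vs Basilico: 21–1 for Bombay Grill.
Bombay Grill beats every other option head-to-head.

Bombay Grill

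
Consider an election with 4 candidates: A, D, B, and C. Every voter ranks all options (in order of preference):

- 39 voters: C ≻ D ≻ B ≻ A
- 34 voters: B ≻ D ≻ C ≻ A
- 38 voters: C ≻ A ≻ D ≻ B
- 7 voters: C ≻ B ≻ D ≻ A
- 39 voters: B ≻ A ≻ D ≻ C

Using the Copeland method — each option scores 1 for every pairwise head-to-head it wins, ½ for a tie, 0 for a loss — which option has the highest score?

A: loses to D, B, and C → score 0.
D: beats A; loses to B and C → score 1.
B: beats A and D; loses to C → score 2.
C: beats A, D, and B → score 3.
C has the best pairwise record.

C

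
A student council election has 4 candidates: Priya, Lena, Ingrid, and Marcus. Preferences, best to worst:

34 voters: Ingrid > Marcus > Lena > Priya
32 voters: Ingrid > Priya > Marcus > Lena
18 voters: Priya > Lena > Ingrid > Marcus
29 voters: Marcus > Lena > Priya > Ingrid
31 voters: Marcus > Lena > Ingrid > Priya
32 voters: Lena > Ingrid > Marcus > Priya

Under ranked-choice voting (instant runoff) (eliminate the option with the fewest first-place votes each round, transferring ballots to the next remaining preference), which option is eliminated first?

Round 1: Priya 18, Lena 32, Ingrid 66, Marcus 60. Eliminate Priya.

Priya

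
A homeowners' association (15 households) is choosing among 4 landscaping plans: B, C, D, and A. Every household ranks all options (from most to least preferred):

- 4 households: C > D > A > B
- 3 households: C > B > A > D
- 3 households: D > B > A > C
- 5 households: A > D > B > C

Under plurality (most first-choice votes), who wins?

C

First-place votes: B 0, C 7, D 3, A 5.
C has the most first-place votes.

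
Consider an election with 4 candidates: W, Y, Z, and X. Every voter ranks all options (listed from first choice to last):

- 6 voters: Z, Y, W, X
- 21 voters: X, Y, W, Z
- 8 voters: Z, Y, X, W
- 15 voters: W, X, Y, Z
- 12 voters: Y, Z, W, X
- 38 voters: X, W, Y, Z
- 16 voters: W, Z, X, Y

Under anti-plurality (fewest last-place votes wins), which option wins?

Last-place votes: W 8, Y 16, Z 74, X 18.
W is ranked last by the fewest voters, so W wins.

W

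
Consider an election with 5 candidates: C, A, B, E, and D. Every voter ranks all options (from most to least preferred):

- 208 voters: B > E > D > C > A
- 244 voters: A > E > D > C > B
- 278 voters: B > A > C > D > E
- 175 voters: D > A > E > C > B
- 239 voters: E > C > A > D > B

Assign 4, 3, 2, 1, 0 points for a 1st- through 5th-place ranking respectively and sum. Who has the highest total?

C: 208·1 + 244·1 + 278·2 + 175·1 + 239·3 = 1900
A: 208·0 + 244·4 + 278·3 + 175·3 + 239·2 = 2813
B: 208·4 + 244·0 + 278·4 + 175·0 + 239·0 = 1944
E: 208·3 + 244·3 + 278·0 + 175·2 + 239·4 = 2662
D: 208·2 + 244·2 + 278·1 + 175·4 + 239·1 = 2121
A has the highest Borda score (2813).

A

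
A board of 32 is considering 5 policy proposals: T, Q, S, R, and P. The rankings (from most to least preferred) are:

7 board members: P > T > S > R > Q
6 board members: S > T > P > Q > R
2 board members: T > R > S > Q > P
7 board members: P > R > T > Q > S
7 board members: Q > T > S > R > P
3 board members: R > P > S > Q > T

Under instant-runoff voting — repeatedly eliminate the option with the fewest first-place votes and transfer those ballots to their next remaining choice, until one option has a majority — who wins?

Round 1: T 2, Q 7, S 6, R 3, P 14. Eliminate T.
Round 2: Q 7, S 6, R 5, P 14. Eliminate R.
Round 3: Q 7, S 8, P 17. P has a majority.

P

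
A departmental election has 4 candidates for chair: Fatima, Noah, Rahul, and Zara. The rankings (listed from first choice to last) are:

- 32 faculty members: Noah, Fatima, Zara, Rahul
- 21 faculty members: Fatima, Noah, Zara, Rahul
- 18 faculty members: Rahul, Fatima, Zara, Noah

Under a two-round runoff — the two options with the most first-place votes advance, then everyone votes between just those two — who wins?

Fatima

Round 1 first-place votes: Fatima 21, Noah 32, Rahul 18, Zara 0.
Noah and Fatima advance.
Runoff: Noah is preferred to Fatima by 32 voters; Fatima by 39.
Fatima wins the runoff.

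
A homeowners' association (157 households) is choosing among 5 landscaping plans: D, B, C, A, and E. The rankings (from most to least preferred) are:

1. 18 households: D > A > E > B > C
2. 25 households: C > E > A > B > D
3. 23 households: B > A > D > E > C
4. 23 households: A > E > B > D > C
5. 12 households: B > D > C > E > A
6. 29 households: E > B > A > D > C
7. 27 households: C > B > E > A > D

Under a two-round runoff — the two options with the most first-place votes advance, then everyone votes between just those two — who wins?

Round 1 first-place votes: D 18, B 35, C 52, A 23, E 29.
C and B advance.
Runoff: C is preferred to B by 52 voters; B by 105.
B wins the runoff.

B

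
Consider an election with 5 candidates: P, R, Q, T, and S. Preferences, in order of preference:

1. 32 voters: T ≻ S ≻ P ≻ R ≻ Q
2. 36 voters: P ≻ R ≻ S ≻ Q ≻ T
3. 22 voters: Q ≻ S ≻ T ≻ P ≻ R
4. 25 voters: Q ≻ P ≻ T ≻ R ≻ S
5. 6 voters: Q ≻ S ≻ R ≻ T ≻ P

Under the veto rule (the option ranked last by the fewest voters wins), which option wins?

Last-place votes: P 6, R 22, Q 32, T 36, S 25.
P is ranked last by the fewest voters, so P wins.

P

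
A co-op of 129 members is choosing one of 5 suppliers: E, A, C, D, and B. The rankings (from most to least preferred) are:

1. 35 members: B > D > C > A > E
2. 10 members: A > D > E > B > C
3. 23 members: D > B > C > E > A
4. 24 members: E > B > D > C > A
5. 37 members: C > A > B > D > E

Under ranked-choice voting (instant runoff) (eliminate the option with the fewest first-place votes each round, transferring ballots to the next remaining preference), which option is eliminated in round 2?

Round 1: E 24, A 10, C 37, D 23, B 35. Eliminate A.
Round 2: E 24, C 37, D 33, B 35. Eliminate E.

E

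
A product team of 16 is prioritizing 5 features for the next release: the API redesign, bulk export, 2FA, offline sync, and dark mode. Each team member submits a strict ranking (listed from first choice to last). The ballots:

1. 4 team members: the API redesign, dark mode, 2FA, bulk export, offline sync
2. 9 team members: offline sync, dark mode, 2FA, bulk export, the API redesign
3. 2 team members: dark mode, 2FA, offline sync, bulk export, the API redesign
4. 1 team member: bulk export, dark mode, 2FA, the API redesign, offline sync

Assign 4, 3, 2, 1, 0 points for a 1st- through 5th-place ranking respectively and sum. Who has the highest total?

the API redesign: 4·4 + 9·0 + 2·0 + 1·1 = 17
bulk export: 4·1 + 9·1 + 2·1 + 1·4 = 19
2FA: 4·2 + 9·2 + 2·3 + 1·2 = 34
offline sync: 4·0 + 9·4 + 2·2 + 1·0 = 40
dark mode: 4·3 + 9·3 + 2·4 + 1·3 = 50
dark mode has the highest Borda score (50).

dark mode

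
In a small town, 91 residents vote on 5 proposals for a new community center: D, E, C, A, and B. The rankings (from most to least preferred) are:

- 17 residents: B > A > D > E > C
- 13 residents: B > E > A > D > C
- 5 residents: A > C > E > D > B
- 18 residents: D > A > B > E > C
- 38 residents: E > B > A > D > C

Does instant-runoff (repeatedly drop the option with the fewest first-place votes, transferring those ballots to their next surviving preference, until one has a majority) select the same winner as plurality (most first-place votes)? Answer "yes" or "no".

Instant-runoff — R1 D 18, E 38, C 0, A 5, B 30 (C out); R2 D 18, E 38, A 5, B 30 (A out); R3 D 18, E 43, B 30 (D out); R4 E 43, B 48 (B winner). Winner: B.
Plurality — first-place votes: D 18, E 38, C 0, A 5, B 30. Winner: E.
The two methods disagree.

no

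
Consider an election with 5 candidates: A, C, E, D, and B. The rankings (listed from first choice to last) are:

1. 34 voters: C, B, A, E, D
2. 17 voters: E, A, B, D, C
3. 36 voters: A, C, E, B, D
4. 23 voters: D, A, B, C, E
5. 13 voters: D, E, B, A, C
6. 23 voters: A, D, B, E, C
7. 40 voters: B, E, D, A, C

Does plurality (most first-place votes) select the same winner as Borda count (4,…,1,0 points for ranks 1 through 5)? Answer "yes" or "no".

Plurality — first-place votes: A 59, C 34, E 17, D 36, B 40. Winner: A.
Borda — scores: A 477, C 267, E 356, D 310, B 450. Winner: A.
The two methods agree.

yes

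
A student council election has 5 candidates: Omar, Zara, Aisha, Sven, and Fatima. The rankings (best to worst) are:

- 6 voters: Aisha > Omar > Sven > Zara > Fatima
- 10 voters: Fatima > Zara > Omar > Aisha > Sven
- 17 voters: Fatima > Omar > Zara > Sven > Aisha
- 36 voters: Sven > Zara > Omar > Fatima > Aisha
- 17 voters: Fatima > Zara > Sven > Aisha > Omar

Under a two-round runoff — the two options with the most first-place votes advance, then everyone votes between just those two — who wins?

Fatima

Round 1 first-place votes: Omar 0, Zara 0, Aisha 6, Sven 36, Fatima 44.
Fatima and Sven advance.
Runoff: Fatima is preferred to Sven by 44 voters; Sven by 42.
Fatima wins the runoff.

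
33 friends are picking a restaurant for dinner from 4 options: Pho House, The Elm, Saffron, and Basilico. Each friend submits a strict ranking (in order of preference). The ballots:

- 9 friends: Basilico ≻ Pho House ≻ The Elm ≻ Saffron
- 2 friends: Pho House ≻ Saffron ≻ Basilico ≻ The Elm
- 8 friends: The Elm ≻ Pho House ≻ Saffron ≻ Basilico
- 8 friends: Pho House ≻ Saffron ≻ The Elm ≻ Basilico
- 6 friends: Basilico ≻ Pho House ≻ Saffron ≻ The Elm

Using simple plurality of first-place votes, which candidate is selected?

Basilico

First-place votes: Pho House 10, The Elm 8, Saffron 0, Basilico 15.
Basilico has the most first-place votes.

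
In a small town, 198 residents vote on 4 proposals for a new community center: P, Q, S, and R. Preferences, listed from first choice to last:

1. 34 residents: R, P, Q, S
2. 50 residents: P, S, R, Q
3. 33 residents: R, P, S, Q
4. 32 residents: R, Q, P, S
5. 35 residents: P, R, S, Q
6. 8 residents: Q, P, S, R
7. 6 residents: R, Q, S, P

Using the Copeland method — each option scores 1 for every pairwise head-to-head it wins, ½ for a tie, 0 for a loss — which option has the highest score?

P: beats Q and S; loses to R → score 2.
Q: loses to P, S, and R → score 0.
S: beats Q; loses to P and R → score 1.
R: beats P, Q, and S → score 3.
R has the best pairwise record.

R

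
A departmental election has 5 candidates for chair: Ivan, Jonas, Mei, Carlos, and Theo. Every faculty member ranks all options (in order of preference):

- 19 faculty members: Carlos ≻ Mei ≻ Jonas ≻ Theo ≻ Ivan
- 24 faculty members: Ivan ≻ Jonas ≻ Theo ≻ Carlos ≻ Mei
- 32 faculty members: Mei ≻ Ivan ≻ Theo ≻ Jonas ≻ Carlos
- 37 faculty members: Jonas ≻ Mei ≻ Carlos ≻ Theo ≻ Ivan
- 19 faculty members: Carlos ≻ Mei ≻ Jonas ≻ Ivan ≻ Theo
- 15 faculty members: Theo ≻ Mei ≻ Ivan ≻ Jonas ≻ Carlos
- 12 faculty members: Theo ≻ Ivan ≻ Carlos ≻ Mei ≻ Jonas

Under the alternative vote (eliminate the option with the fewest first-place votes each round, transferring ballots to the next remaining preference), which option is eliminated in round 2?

Theo

Round 1: Ivan 24, Jonas 37, Mei 32, Carlos 38, Theo 27. Eliminate Ivan.
Round 2: Jonas 61, Mei 32, Carlos 38, Theo 27. Eliminate Theo.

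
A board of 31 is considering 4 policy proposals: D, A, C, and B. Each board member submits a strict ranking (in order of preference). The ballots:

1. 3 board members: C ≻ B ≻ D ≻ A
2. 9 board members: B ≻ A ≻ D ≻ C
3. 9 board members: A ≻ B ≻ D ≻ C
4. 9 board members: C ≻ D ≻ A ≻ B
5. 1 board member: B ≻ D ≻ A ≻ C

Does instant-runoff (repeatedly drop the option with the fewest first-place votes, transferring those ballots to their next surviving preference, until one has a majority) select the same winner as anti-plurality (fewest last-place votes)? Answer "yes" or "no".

Instant-runoff — R1 D 0, A 9, C 12, B 10 (D out); R2 A 9, C 12, B 10 (A out); R3 C 12, B 19 (B winner). Winner: B.
Anti-plurality — last-place votes: D 0, A 3, C 19, B 9. Winner: D.
The two methods disagree.

no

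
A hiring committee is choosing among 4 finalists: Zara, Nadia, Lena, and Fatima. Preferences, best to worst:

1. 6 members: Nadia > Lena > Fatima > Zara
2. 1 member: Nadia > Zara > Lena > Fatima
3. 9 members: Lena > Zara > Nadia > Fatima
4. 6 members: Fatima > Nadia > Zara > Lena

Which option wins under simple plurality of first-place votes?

First-place votes: Zara 0, Nadia 7, Lena 9, Fatima 6.
Lena has the most first-place votes.

Lena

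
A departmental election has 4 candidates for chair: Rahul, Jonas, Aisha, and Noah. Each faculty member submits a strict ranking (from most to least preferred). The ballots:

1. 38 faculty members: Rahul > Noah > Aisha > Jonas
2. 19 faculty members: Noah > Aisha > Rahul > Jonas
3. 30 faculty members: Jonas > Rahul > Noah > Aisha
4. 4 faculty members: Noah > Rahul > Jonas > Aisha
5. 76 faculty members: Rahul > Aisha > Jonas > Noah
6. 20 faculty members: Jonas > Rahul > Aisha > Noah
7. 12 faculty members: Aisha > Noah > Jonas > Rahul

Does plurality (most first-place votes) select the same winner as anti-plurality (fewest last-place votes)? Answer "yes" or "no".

Plurality — first-place votes: Rahul 114, Jonas 50, Aisha 12, Noah 23. Winner: Rahul.
Anti-plurality — last-place votes: Rahul 12, Jonas 57, Aisha 34, Noah 96. Winner: Rahul.
The two methods agree.

yes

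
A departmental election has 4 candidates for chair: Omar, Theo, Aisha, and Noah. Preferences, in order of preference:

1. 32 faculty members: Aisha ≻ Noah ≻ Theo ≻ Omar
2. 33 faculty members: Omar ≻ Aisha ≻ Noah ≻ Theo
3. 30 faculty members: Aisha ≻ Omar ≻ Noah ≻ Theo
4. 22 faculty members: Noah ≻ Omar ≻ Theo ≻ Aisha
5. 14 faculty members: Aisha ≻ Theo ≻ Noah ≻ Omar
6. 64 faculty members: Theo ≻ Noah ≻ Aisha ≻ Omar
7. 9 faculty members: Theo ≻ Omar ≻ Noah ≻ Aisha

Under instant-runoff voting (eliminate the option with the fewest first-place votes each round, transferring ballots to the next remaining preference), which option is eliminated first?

Noah

Round 1: Omar 33, Theo 73, Aisha 76, Noah 22. Eliminate Noah.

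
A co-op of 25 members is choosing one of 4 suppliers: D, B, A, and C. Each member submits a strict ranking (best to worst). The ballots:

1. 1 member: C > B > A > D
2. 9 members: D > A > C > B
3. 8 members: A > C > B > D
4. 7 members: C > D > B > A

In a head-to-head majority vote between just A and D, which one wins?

D

Voters preferring A to D: 9; preferring D to A: 16.
D wins the head-to-head.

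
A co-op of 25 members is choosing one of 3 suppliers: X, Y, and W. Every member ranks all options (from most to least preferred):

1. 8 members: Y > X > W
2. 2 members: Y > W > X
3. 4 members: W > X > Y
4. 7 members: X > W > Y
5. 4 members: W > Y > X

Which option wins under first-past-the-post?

First-place votes: X 7, Y 10, W 8.
Y has the most first-place votes.

Y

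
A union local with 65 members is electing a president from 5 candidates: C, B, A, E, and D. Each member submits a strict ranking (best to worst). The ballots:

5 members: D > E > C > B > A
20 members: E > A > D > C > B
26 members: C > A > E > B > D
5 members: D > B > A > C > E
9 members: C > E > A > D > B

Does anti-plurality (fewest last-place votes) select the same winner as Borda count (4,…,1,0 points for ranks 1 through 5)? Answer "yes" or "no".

Anti-plurality — last-place votes: C 0, B 29, A 5, E 5, D 26. Winner: C.
Borda — scores: C 175, B 46, A 166, E 174, D 89. Winner: C.
The two methods agree.

yes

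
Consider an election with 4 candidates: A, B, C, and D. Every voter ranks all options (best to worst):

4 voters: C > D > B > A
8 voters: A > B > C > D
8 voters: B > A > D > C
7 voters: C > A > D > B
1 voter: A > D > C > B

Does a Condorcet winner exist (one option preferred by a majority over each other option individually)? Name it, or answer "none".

A

A vs B: 16–12 for A.
A vs C: 17–11 for A.
A vs D: 24–4 for A.
A beats every other option head-to-head.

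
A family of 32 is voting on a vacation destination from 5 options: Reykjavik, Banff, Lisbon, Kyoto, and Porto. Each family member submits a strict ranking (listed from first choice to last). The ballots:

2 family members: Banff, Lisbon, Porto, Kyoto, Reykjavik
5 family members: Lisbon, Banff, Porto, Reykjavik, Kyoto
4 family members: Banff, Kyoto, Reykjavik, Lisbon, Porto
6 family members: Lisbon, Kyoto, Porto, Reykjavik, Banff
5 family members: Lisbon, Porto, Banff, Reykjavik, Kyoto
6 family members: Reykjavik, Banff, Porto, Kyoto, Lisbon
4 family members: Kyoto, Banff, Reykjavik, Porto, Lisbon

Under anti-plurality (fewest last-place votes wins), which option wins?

Reykjavik

Last-place votes: Reykjavik 2, Banff 6, Lisbon 10, Kyoto 10, Porto 4.
Reykjavik is ranked last by the fewest voters, so Reykjavik wins.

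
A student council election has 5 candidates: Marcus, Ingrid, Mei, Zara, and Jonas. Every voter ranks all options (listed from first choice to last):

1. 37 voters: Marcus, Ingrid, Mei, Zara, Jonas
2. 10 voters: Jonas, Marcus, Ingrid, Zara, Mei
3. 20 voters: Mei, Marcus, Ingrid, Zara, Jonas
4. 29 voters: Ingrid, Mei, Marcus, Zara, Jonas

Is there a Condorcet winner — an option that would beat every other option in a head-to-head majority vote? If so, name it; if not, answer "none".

none

Checking pairwise contests:
Mei beats Marcus 49–47.
Marcus beats Ingrid 67–29.
Ingrid beats Mei 76–20.
Marcus beats Zara 96–0.
Marcus beats Jonas 86–10.
Every option loses at least one head-to-head, so there is no Condorcet winner.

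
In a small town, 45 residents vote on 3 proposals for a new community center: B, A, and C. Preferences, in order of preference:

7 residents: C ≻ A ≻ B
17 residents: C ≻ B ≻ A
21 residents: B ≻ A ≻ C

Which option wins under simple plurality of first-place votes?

First-place votes: B 21, A 0, C 24.
C has the most first-place votes.

C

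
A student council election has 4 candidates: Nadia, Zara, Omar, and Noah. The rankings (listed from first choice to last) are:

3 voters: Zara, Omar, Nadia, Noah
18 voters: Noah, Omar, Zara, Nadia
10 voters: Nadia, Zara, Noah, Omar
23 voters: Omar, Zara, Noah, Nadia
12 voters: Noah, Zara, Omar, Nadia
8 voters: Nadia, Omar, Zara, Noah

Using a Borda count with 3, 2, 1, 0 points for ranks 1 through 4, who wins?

Nadia: 3·1 + 18·0 + 10·3 + 23·0 + 12·0 + 8·3 = 57
Zara: 3·3 + 18·1 + 10·2 + 23·2 + 12·2 + 8·1 = 125
Omar: 3·2 + 18·2 + 10·0 + 23·3 + 12·1 + 8·2 = 139
Noah: 3·0 + 18·3 + 10·1 + 23·1 + 12·3 + 8·0 = 123
Omar has the highest Borda score (139).

Omar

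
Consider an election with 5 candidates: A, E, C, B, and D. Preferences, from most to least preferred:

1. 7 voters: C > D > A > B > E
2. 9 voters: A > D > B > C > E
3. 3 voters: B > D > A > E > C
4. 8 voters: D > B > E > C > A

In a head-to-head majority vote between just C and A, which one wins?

C

Voters preferring C to A: 15; preferring A to C: 12.
C wins the head-to-head.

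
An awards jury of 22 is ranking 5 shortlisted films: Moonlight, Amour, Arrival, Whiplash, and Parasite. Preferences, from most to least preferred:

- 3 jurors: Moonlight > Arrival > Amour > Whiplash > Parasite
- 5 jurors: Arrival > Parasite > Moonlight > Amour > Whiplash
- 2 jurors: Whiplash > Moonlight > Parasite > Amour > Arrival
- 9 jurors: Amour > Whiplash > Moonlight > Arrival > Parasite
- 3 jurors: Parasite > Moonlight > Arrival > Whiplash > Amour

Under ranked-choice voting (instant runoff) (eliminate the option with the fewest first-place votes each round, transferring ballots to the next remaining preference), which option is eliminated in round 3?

Arrival

Round 1: Moonlight 3, Amour 9, Arrival 5, Whiplash 2, Parasite 3. Eliminate Whiplash.
Round 2: Moonlight 5, Amour 9, Arrival 5, Parasite 3. Eliminate Parasite.
Round 3: Moonlight 8, Amour 9, Arrival 5. Eliminate Arrival.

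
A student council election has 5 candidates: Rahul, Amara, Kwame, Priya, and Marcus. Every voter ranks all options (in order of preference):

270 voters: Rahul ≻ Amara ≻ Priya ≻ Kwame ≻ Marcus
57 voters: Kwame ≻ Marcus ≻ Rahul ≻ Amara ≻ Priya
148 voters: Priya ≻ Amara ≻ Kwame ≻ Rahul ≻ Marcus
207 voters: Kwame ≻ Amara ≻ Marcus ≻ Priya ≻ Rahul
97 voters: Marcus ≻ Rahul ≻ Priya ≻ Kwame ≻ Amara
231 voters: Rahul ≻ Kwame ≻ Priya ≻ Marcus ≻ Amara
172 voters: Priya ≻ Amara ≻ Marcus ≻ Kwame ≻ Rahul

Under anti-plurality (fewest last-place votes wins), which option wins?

Last-place votes: Rahul 379, Amara 328, Kwame 0, Priya 57, Marcus 418.
Kwame is ranked last by the fewest voters, so Kwame wins.

Kwame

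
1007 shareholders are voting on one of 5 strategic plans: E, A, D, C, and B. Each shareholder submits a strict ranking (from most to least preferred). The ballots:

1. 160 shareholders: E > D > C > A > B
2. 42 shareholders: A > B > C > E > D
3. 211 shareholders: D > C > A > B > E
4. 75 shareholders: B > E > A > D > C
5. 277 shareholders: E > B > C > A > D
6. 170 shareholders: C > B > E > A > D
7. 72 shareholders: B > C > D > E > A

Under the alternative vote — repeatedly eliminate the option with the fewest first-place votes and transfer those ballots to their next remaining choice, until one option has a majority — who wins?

B

Round 1: E 437, A 42, D 211, C 170, B 147. Eliminate A.
Round 2: E 437, D 211, C 170, B 189. Eliminate C.
Round 3: E 437, D 211, B 359. Eliminate D.
Round 4: E 437, B 570. B has a majority.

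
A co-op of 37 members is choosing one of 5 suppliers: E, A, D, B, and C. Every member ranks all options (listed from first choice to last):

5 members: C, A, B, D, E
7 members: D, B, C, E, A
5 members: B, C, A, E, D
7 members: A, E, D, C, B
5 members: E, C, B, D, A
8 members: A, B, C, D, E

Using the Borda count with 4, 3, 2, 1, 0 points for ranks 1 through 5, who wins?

E: 5·0 + 7·1 + 5·1 + 7·3 + 5·4 + 8·0 = 53
A: 5·3 + 7·0 + 5·2 + 7·4 + 5·0 + 8·4 = 85
D: 5·1 + 7·4 + 5·0 + 7·2 + 5·1 + 8·1 = 60
B: 5·2 + 7·3 + 5·4 + 7·0 + 5·2 + 8·3 = 85
C: 5·4 + 7·2 + 5·3 + 7·1 + 5·3 + 8·2 = 87
C has the highest Borda score (87).

C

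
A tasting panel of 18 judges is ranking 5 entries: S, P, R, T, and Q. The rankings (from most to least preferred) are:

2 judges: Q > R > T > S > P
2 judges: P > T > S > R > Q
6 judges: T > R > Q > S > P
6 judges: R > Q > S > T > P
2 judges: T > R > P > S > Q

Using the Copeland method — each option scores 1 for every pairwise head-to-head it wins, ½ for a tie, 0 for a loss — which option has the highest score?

S: beats P; loses to R, T, and Q → score 1.
P: loses to S, R, T, and Q → score 0.
R: beats S, P, and Q; loses to T → score 3.
T: beats S, P, R, and Q → score 4.
Q: beats S and P; loses to R and T → score 2.
T has the best pairwise record.

T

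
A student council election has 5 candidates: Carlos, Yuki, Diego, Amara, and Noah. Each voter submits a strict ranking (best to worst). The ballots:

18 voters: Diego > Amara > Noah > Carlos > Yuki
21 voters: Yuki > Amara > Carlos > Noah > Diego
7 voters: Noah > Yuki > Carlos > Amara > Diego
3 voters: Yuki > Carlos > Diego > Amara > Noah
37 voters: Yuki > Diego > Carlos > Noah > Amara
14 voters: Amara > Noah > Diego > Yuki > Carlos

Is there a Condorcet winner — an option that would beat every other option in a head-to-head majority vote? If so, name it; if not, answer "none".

Yuki vs Carlos: 82–18 for Yuki.
Yuki vs Diego: 68–32 for Yuki.
Yuki vs Amara: 68–32 for Yuki.
Yuki vs Noah: 61–39 for Yuki.
Yuki beats every other option head-to-head.

Yuki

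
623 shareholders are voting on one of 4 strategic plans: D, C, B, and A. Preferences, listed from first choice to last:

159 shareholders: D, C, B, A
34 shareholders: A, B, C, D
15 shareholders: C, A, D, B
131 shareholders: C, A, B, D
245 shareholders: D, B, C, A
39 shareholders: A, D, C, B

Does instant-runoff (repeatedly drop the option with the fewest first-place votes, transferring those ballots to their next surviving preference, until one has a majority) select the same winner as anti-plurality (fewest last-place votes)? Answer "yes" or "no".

no

Instant-runoff — R1 D 404, C 146, B 0, A 73 (D winner). Winner: D.
Anti-plurality — last-place votes: D 165, C 0, B 54, A 404. Winner: C.
The two methods disagree.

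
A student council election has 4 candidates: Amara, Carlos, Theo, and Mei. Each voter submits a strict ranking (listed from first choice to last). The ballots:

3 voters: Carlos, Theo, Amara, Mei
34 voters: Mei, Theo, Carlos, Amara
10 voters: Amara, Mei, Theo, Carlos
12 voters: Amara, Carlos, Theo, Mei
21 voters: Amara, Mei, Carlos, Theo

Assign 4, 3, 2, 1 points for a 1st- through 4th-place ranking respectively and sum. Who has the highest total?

Amara: 3·2 + 34·1 + 10·4 + 12·4 + 21·4 = 212
Carlos: 3·4 + 34·2 + 10·1 + 12·3 + 21·2 = 168
Theo: 3·3 + 34·3 + 10·2 + 12·2 + 21·1 = 176
Mei: 3·1 + 34·4 + 10·3 + 12·1 + 21·3 = 244
Mei has the highest Borda score (244).

Mei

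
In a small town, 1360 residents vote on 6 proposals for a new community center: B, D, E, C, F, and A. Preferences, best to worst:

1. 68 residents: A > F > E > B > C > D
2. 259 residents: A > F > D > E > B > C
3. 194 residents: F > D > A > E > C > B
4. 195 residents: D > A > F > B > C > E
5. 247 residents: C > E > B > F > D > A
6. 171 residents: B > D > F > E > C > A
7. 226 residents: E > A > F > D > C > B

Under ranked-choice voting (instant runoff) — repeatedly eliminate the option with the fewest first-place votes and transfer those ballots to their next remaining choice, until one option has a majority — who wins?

D

Round 1: B 171, D 195, E 226, C 247, F 194, A 327. Eliminate B.
Round 2: D 366, E 226, C 247, F 194, A 327. Eliminate F.
Round 3: D 560, E 226, C 247, A 327. Eliminate E.
Round 4: D 560, C 247, A 553. Eliminate C.
Round 5: D 807, A 553. D has a majority.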